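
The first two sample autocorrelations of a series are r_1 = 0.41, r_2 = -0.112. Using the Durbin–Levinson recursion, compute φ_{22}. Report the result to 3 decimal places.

φ_{22} = (r_2 − r_1²) / (1 − r_1²)
r_1² = (0.41)² = 0.1681
Numerator = -0.112 − 0.1681 = -0.2801; denominator = 1 − 0.1681 = 0.8319
φ_{22} = -0.2801 / 0.8319 = -0.337

-0.337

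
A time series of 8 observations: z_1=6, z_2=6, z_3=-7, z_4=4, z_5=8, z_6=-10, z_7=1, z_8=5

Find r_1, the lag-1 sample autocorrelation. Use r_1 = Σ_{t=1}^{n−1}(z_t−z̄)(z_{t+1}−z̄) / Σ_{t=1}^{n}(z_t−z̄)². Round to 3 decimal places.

-0.304

Mean z̄ = (6 + 6 − 7 + 4 + 8 − 10 + 1 + 5)/8 = 1.6250
Deviations from mean: 4.3750, 4.3750, -8.6250, 2.3750, 6.3750, -11.6250, -0.6250, 3.3750
Σ(z_t−z̄)(z_{t+1}−z̄) = (19.1406) + (-37.7344) + (-20.4844) + (15.1406) + (-74.1094) + (7.2656) + (-2.1094) = -92.8906
Denominator Σ(z_t−z̄)² = 305.8750
r_1 = -92.8906 / 305.8750 = -0.304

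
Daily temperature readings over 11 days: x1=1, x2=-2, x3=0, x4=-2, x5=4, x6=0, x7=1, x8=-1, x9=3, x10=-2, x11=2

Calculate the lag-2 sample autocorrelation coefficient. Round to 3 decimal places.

0.398

Mean x̄ = (1 − 2 + 0 − 2 + 4 + 0 + 1 − 1 + 3 − 2 + 2)/11 = 0.3636
Numerator Σ_{t=1}^{9}(x_t−x̄)(x_{t+2}−x̄) = 16.9174
Denominator Σ(x_t−x̄)² = 42.5455
r_2 = 16.9174 / 42.5455 = 0.398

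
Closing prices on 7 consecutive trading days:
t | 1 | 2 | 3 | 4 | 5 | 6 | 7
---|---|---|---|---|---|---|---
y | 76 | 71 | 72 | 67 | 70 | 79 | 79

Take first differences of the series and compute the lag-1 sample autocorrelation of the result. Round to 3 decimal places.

-0.016

First differences Δy: -5, 1, -5, 3, 9, 0
Mean of differences = 0.5000
Numerator Σ(Δy_t−Δȳ)(Δy_{t+1}−Δȳ) = -2.2500
Denominator Σ(Δy_t−Δȳ)² = 139.5000
r_1(Δy) = -2.2500 / 139.5000 = -0.016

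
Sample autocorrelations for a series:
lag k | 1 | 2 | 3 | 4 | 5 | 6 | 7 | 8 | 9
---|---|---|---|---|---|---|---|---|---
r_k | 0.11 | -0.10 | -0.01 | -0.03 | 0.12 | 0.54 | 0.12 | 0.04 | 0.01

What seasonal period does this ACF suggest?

6

The largest autocorrelation is r_6 = 0.54; the remaining lags stay at or below 0.12.
The dominant spike at lag 6 indicates a seasonal period of 6.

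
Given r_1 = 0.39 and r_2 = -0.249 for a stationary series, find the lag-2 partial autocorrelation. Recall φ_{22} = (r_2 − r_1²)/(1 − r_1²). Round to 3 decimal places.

-0.473

φ_{22} = (r_2 − r_1²) / (1 − r_1²)
r_1² = (0.39)² = 0.1521
Numerator = -0.249 − 0.1521 = -0.4011; denominator = 1 − 0.1521 = 0.8479
φ_{22} = -0.4011 / 0.8479 = -0.473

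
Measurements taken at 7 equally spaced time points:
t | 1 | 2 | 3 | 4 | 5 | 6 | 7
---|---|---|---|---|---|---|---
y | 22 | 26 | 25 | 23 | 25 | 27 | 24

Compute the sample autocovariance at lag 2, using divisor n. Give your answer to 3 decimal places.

Mean ȳ = (22 + 26 + 25 + 23 + 25 + 27 + 24)/7 = 24.5714
Σ_{t=1}^{5}(y_t−ȳ)(y_{t+2}−ȳ) = -7.2245
γ_2 = -7.2245 / 7 = -1.032

-1.032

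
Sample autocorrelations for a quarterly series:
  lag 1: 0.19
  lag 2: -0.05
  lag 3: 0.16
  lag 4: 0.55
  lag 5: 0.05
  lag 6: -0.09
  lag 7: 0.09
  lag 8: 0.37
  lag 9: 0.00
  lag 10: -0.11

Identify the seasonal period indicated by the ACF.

4

The largest autocorrelation is r_4 = 0.55, with a weaker echo at lag 8 (0.37); the remaining lags stay at or below 0.19.
The dominant spike at lag 4 indicates a seasonal period of 4.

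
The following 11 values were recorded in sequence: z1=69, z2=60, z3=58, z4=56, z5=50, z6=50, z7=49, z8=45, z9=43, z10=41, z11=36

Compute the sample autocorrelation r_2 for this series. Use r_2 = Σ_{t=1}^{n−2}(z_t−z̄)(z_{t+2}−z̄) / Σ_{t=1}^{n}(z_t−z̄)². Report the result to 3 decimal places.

Mean z̄ = (69 + 60 + 58 + 56 + 50 + 50 + 49 + 45 + 43 + 41 + 36)/11 = 50.6364
Numerator Σ_{t=1}^{9}(z_t−z̄)(z_{t+2}−z̄) = 360.5537
Denominator Σ(z_t−z̄)² = 908.5455
r_2 = 360.5537 / 908.5455 = 0.397

0.397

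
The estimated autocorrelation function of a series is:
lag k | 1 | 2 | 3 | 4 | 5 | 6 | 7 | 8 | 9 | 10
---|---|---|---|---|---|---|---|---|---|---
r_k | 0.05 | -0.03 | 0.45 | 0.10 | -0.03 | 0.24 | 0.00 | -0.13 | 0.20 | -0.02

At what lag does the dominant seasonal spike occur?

3

The largest autocorrelation is r_3 = 0.45, with weaker echoes at lags 6 (0.24) and 9 (0.20); the remaining lags stay at or below 0.10.
The dominant spike at lag 3 indicates a seasonal period of 3.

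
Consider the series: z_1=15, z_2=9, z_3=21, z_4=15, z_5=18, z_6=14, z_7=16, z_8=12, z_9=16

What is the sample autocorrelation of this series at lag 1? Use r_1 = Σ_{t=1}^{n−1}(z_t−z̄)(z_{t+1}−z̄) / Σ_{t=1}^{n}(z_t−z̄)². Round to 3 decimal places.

Mean z̄ = (15 + 9 + 21 + 15 + 18 + 14 + 16 + 12 + 16)/9 = 15.1111
Numerator Σ_{t=1}^{8}(z_t−z̄)(z_{t+1}−z̄) = -46.0123
Denominator Σ(z_t−z̄)² = 92.8889
r_1 = -46.0123 / 92.8889 = -0.495

-0.495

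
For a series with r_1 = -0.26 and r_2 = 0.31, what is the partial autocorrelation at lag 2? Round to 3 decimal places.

φ_{22} = (r_2 − r_1²) / (1 − r_1²)
r_1² = (-0.26)² = 0.0676
Numerator = 0.31 − 0.0676 = 0.2424; denominator = 1 − 0.0676 = 0.9324
φ_{22} = 0.2424 / 0.9324 = 0.260

0.260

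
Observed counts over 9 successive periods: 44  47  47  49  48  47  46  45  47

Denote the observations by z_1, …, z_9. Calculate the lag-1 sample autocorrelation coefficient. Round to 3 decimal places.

0.216

Mean z̄ = (44 + 47 + 47 + 49 + 48 + 47 + 46 + 45 + 47)/9 = 46.6667
Numerator Σ_{t=1}^{8}(z_t−z̄)(z_{t+1}−z̄) = 3.8889
Denominator Σ(z_t−z̄)² = 18.0000
r_1 = 3.8889 / 18.0000 = 0.216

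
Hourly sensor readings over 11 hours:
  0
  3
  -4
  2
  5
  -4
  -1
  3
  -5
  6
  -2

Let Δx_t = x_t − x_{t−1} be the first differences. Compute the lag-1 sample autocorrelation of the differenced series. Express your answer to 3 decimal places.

-0.643

First differences Δx: 3, -7, 6, 3, -9, 3, 4, -8, 11, -8
Mean of differences = -0.2000
Numerator Σ(Δx_t−Δx̄)(Δx_{t+1}−Δx̄) = -294.4400
Denominator Σ(Δx_t−Δx̄)² = 457.6000
r_1(Δx) = -294.4400 / 457.6000 = -0.643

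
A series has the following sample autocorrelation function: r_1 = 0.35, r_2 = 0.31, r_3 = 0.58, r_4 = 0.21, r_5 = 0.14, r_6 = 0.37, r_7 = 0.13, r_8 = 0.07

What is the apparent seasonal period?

The largest autocorrelation is r_3 = 0.58, with a weaker echo at lag 6 (0.37); the remaining lags stay at or below 0.35. The elevated value at lag 1 (0.35), dropping to 0.31 at lag 2, reflects decaying short-term dependence rather than seasonality.
The dominant spike at lag 3 indicates a seasonal period of 3.

3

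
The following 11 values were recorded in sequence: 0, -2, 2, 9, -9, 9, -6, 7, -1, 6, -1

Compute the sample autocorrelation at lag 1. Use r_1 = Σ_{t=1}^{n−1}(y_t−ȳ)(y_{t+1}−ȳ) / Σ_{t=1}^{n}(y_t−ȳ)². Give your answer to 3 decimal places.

-0.797

Mean ȳ = (0 − 2 + 2 + 9 − 9 + 9 − 6 + 7 − 1 + 6 − 1)/11 = 1.2727
Numerator Σ_{t=1}^{10}(y_t−ȳ)(y_{t+1}−ȳ) = -283.7107
Denominator Σ(y_t−ȳ)² = 356.1818
r_1 = -283.7107 / 356.1818 = -0.797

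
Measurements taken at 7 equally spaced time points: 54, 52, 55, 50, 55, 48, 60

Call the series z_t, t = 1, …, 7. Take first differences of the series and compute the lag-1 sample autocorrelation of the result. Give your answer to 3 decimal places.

First differences Δz: -2, 3, -5, 5, -7, 12
Mean of differences = 1.0000
Numerator Σ(Δz_t−Δz̄)(Δz_{t+1}−Δz̄) = -162.0000
Denominator Σ(Δz_t−Δz̄)² = 250.0000
r_1(Δz) = -162.0000 / 250.0000 = -0.648

-0.648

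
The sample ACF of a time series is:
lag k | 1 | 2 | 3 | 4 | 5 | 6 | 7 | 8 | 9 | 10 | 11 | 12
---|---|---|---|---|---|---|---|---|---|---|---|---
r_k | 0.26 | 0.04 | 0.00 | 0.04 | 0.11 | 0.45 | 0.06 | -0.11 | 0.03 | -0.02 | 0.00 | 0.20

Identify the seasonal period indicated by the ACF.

6

The largest autocorrelation is r_6 = 0.45; the remaining lags stay at or below 0.26. The elevated value at lag 1 (0.26), dropping to 0.04 at lag 2, reflects decaying short-term dependence rather than seasonality.
The dominant spike at lag 6 indicates a seasonal period of 6.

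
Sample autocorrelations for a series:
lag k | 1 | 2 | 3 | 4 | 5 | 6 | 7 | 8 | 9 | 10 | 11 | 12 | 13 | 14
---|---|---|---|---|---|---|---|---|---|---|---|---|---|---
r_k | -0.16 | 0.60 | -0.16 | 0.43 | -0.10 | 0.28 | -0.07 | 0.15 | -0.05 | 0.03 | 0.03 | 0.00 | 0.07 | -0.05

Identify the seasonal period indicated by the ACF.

The largest autocorrelation is r_2 = 0.60, with weaker echoes at lags 4 (0.43), 6 (0.28) and 8 (0.15); the remaining lags stay at or below 0.07.
The dominant spike at lag 2 indicates a seasonal period of 2.

2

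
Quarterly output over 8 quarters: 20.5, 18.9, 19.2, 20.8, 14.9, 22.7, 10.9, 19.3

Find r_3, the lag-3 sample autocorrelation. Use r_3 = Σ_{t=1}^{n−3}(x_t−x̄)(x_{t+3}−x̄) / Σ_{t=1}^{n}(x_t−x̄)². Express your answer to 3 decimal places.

-0.146

Mean x̄ = (20.5 + 18.9 + 19.2 + 20.8 + 14.9 + 22.7 + 10.9 + 19.3)/8 = 18.4000
Deviations from mean: 2.1000, 0.5000, 0.8000, 2.4000, -3.5000, 4.3000, -7.5000, 0.9000
Σ(x_t−x̄)(x_{t+3}−x̄) = (5.0400) + (-1.7500) + (3.4400) + (-18.0000) + (-3.1500) = -14.4200
Denominator Σ(x_t−x̄)² = 98.8600
r_3 = -14.4200 / 98.8600 = -0.146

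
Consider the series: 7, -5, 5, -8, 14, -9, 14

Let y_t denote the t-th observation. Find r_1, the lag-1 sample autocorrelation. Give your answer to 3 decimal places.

Mean ȳ = (7 − 5 + 5 − 8 + 14 − 9 + 14)/7 = 2.5714
Σ(y_t−ȳ)(y_{t+1}−ȳ) = (-33.5306) + (-18.3878) + (-25.6735) + (-120.8163) + (-132.2449) + (-132.2449) = -462.8980
Denominator Σ(y_t−ȳ)² = 589.7143
r_1 = -462.8980 / 589.7143 = -0.785

-0.785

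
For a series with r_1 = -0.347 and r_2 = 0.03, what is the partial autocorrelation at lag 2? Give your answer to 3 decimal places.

-0.103

φ_{22} = (r_2 − r_1²) / (1 − r_1²)
r_1² = (-0.347)² = 0.120409
Numerator = 0.03 − 0.1204 = -0.0904; denominator = 1 − 0.1204 = 0.8796
φ_{22} = -0.0904 / 0.8796 = -0.103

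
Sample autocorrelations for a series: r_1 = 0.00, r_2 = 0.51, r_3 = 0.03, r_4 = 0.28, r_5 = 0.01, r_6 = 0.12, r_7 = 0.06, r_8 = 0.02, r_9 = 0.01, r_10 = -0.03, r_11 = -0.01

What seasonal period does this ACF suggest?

2

The largest autocorrelation is r_2 = 0.51, with a weaker echo at lag 4 (0.28); the remaining lags stay at or below 0.12.
The dominant spike at lag 2 indicates a seasonal period of 2.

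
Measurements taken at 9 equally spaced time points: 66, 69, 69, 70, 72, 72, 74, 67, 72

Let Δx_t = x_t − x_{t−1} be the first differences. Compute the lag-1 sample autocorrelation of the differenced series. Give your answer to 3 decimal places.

First differences Δx: 3, 0, 1, 2, 0, 2, -7, 5
Mean of differences = 0.7500
Numerator Σ(Δx_t−Δx̄)(Δx_{t+1}−Δx̄) = -46.0625
Denominator Σ(Δx_t−Δx̄)² = 87.5000
r_1(Δx) = -46.0625 / 87.5000 = -0.526

-0.526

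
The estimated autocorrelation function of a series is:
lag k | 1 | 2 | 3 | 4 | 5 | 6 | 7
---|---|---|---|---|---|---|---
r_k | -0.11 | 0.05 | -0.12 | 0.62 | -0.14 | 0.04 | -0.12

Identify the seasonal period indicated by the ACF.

4

The largest autocorrelation is r_4 = 0.62; the remaining lags stay at or below 0.05.
The dominant spike at lag 4 indicates a seasonal period of 4.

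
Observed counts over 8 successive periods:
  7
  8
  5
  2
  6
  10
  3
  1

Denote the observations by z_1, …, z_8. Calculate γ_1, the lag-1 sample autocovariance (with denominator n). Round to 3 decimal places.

Mean z̄ = (7 + 8 + 5 + 2 + 6 + 10 + 3 + 1)/8 = 5.2500
Σ_{t=1}^{7}(z_t−z̄)(z_{t+1}−z̄) = 4.9375
γ_1 = 4.9375 / 8 = 0.617

0.617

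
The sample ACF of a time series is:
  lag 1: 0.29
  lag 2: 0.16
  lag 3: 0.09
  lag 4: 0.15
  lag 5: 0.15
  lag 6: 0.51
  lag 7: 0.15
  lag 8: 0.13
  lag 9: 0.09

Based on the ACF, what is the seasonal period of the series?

6

The largest autocorrelation is r_6 = 0.51; the remaining lags stay at or below 0.29. The elevated value at lag 1 (0.29), dropping to 0.16 at lag 2, reflects decaying short-term dependence rather than seasonality.
The dominant spike at lag 6 indicates a seasonal period of 6.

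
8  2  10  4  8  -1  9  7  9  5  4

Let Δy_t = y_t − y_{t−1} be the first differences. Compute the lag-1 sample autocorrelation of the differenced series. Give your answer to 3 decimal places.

First differences Δy: -6, 8, -6, 4, -9, 10, -2, 2, -4, -1
Mean of differences = -0.4000
Numerator Σ(Δy_t−Δȳ)(Δy_{t+1}−Δȳ) = -272.9600
Denominator Σ(Δy_t−Δȳ)² = 356.4000
r_1(Δy) = -272.9600 / 356.4000 = -0.766

-0.766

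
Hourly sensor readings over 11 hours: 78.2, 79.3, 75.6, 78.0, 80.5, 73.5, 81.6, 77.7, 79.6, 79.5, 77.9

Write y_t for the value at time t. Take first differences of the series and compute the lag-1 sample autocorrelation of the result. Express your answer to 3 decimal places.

-0.738

First differences Δy: 1.1, -3.7, 2.4, 2.5, -7.0, 8.1, -3.9, 1.9, -0.1, -1.6
Mean of differences = -0.0300
Numerator Σ(Δy_t−Δȳ)(Δy_{t+1}−Δȳ) = -120.1749
Denominator Σ(Δy_t−Δȳ)² = 162.9010
r_1(Δy) = -120.1749 / 162.9010 = -0.738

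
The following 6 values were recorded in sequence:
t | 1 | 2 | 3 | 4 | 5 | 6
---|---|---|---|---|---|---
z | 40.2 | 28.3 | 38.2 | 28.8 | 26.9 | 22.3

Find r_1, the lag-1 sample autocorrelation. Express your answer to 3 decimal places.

Mean z̄ = (40.2 + 28.3 + 38.2 + 28.8 + 26.9 + 22.3)/6 = 30.7833
Deviations from mean: 9.4167, -2.4833, 7.4167, -1.9833, -3.8833, -8.4833
Numerator Σ_{t=1}^{5}(z_t−z̄)(z_{t+1}−z̄) = -15.8669
Denominator Σ(z_t−z̄)² = 240.8283
r_1 = -15.8669 / 240.8283 = -0.066

-0.066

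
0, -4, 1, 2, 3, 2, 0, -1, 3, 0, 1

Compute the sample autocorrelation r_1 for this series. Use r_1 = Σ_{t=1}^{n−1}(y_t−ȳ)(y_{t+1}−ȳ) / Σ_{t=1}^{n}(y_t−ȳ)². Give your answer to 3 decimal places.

Mean ȳ = (0 − 4 + 1 + 2 + 3 + 2 + 0 − 1 + 3 + 0 + 1)/11 = 0.6364
Numerator Σ_{t=1}^{10}(y_t−ȳ)(y_{t+1}−ȳ) = 2.7769
Denominator Σ(y_t−ȳ)² = 40.5455
r_1 = 2.7769 / 40.5455 = 0.068

0.068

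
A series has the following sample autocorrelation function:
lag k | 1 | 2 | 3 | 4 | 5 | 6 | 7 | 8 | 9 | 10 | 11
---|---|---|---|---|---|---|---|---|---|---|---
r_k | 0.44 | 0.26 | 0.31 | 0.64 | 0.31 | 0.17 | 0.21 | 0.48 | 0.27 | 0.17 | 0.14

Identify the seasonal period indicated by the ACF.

The largest autocorrelation is r_4 = 0.64, with a weaker echo at lag 8 (0.48); the remaining lags stay at or below 0.44. The elevated value at lag 1 (0.44), dropping to 0.26 at lag 2, reflects decaying short-term dependence rather than seasonality.
The dominant spike at lag 4 indicates a seasonal period of 4.

4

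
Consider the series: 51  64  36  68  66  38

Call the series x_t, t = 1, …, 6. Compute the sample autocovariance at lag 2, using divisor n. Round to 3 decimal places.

-41.120

Mean x̄ = (51 + 64 + 36 + 68 + 66 + 38)/6 = 53.8333
Deviations: -2.8333, 10.1667, -17.8333, 14.1667, 12.1667, -15.8333
Σ_{t=1}^{4}(x_t−x̄)(x_{t+2}−x̄) = -246.7222
γ_2 = -246.7222 / 6 = -41.120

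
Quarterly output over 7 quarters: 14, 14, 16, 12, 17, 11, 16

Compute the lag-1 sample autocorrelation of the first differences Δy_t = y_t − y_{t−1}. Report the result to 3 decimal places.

-0.827

First differences Δy: 0, 2, -4, 5, -6, 5
Mean of differences = 0.3333
Numerator Σ(Δy_t−Δȳ)(Δy_{t+1}−Δȳ) = -87.1111
Denominator Σ(Δy_t−Δȳ)² = 105.3333
r_1(Δy) = -87.1111 / 105.3333 = -0.827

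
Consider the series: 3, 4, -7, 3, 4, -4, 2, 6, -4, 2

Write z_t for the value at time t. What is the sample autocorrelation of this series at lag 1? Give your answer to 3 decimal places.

-0.440

Mean z̄ = (3 + 4 − 7 + 3 + 4 − 4 + 2 + 6 − 4 + 2)/10 = 0.9000
Numerator Σ_{t=1}^{9}(z_t−z̄)(z_{t+1}−z̄) = -73.4100
Denominator Σ(z_t−z̄)² = 166.9000
r_1 = -73.4100 / 166.9000 = -0.440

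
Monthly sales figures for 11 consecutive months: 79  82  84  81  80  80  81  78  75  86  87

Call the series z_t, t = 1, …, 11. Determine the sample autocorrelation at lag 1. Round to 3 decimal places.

0.167

Mean z̄ = (79 + 82 + 84 + 81 + 80 + 80 + 81 + 78 + 75 + 86 + 87)/11 = 81.1818
Numerator Σ_{t=1}^{10}(z_t−z̄)(z_{t+1}−z̄) = 20.3306
Denominator Σ(z_t−z̄)² = 121.6364
r_1 = 20.3306 / 121.6364 = 0.167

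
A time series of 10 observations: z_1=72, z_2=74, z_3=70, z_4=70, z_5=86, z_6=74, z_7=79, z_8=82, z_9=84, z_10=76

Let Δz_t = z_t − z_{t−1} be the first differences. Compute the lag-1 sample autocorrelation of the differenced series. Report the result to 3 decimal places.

-0.499

First differences Δz: 2, -4, 0, 16, -12, 5, 3, 2, -8
Mean of differences = 0.4444
Numerator Σ(Δz_t−Δz̄)(Δz_{t+1}−Δz̄) = -259.6420
Denominator Σ(Δz_t−Δz̄)² = 520.2222
r_1(Δz) = -259.6420 / 520.2222 = -0.499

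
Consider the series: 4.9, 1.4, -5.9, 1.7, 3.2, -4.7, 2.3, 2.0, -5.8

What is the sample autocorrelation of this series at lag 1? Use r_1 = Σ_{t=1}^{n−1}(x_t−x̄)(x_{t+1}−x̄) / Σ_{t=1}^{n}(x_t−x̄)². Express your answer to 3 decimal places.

Mean x̄ = (4.9 + 1.4 − 5.9 + 1.7 + 3.2 − 4.7 + 2.3 + 2.0 − 5.8)/9 = -0.1000
Numerator Σ_{t=1}^{8}(x_t−x̄)(x_{t+1}−x̄) = -38.8500
Denominator Σ(x_t−x̄)² = 138.8400
r_1 = -38.8500 / 138.8400 = -0.280

-0.280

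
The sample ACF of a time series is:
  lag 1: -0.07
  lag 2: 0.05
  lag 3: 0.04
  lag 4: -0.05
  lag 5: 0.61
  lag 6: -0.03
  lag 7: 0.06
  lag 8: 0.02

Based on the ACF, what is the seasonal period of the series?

The largest autocorrelation is r_5 = 0.61; the remaining lags stay at or below 0.06.
The dominant spike at lag 5 indicates a seasonal period of 5.

5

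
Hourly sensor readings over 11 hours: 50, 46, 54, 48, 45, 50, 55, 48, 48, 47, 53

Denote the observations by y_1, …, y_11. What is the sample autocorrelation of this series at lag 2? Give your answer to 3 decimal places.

-0.448

Mean ȳ = (50 + 46 + 54 + 48 + 45 + 50 + 55 + 48 + 48 + 47 + 53)/11 = 49.4545
Numerator Σ_{t=1}^{9}(y_t−ȳ)(y_{t+2}−ȳ) = -48.6860
Denominator Σ(y_t−ȳ)² = 108.7273
r_2 = -48.6860 / 108.7273 = -0.448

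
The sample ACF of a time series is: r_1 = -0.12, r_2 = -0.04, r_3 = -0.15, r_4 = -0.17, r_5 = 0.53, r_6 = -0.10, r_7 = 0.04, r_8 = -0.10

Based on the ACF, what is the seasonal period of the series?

The largest autocorrelation is r_5 = 0.53; the remaining lags stay at or below 0.04.
The dominant spike at lag 5 indicates a seasonal period of 5.

5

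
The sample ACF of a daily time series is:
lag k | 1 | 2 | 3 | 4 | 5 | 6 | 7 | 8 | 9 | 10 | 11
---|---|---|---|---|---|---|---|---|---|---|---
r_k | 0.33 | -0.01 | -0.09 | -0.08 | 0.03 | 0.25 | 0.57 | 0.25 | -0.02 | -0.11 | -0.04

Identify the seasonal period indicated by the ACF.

7

The largest autocorrelation is r_7 = 0.57; the remaining lags stay at or below 0.33.
The dominant spike at lag 7 indicates a seasonal period of 7.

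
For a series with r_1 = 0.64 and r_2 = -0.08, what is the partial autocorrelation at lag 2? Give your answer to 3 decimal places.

φ_{22} = (r_2 − r_1²) / (1 − r_1²)
r_1² = (0.64)² = 0.4096
Numerator = -0.08 − 0.4096 = -0.4896; denominator = 1 − 0.4096 = 0.5904
φ_{22} = -0.4896 / 0.5904 = -0.829

-0.829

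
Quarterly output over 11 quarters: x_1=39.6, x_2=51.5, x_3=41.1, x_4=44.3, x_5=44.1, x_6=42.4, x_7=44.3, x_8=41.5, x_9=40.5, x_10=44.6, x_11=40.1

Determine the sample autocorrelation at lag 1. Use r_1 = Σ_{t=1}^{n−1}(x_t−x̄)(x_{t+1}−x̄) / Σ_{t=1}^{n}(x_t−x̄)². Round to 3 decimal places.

-0.493

Mean x̄ = (39.6 + 51.5 + 41.1 + 44.3 + 44.1 + 42.4 + 44.3 + 41.5 + 40.5 + 44.6 + 40.1)/11 = 43.0909
Numerator Σ_{t=1}^{10}(x_t−x̄)(x_{t+1}−x̄) = -55.0419
Denominator Σ(x_t−x̄)² = 111.7491
r_1 = -55.0419 / 111.7491 = -0.493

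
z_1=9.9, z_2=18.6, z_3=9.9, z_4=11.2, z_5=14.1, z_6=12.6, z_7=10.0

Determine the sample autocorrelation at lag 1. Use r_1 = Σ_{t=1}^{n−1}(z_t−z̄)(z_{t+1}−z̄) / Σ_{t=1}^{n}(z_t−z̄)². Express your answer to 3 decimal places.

-0.489

Mean z̄ = (9.9 + 18.6 + 9.9 + 11.2 + 14.1 + 12.6 + 10.0)/7 = 12.3286
Deviations from mean: -2.4286, 6.2714, -2.4286, -1.1286, 1.7714, 0.2714, -2.3286
Numerator Σ_{t=1}^{6}(z_t−z̄)(z_{t+1}−z̄) = -29.8708
Denominator Σ(z_t−z̄)² = 61.0343
r_1 = -29.8708 / 61.0343 = -0.489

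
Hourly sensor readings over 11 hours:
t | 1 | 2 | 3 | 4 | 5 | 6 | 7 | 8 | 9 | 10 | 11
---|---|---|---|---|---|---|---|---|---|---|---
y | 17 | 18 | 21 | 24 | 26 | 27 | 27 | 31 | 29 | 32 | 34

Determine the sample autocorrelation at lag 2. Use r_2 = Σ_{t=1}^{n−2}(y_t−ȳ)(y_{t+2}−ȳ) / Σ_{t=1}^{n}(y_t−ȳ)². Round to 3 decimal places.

0.390

Mean ȳ = (17 + 18 + 21 + 24 + 26 + 27 + 27 + 31 + 29 + 32 + 34)/11 = 26.0000
Numerator Σ_{t=1}^{9}(y_t−ȳ)(y_{t+2}−ȳ) = 121.0000
Denominator Σ(y_t−ȳ)² = 310.0000
r_2 = 121.0000 / 310.0000 = 0.390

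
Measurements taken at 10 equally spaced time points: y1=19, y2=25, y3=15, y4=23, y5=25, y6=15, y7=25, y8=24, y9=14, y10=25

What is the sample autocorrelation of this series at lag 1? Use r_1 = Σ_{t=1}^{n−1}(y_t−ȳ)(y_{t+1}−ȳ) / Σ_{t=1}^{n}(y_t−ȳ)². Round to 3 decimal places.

-0.599

Mean ȳ = (19 + 25 + 15 + 23 + 25 + 15 + 25 + 24 + 14 + 25)/10 = 21.0000
Numerator Σ_{t=1}^{9}(y_t−ȳ)(y_{t+1}−ȳ) = -121.0000
Denominator Σ(y_t−ȳ)² = 202.0000
r_1 = -121.0000 / 202.0000 = -0.599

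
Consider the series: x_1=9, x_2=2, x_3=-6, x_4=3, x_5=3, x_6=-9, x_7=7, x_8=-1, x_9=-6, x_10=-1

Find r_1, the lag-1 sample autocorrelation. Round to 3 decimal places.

-0.284

Mean x̄ = (9 + 2 − 6 + 3 + 3 − 9 + 7 − 1 − 6 − 1)/10 = 0.1000
Numerator Σ_{t=1}^{9}(x_t−x̄)(x_{t+1}−x̄) = -87.3100
Denominator Σ(x_t−x̄)² = 306.9000
r_1 = -87.3100 / 306.9000 = -0.284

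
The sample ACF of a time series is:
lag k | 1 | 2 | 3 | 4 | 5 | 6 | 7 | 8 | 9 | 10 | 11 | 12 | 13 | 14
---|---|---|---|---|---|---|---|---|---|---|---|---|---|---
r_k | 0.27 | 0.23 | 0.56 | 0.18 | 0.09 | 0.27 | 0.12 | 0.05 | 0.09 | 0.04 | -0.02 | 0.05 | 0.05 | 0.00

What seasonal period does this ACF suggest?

The largest autocorrelation is r_3 = 0.56; the remaining lags stay at or below 0.27. The elevated value at lag 1 (0.27), dropping to 0.23 at lag 2, reflects decaying short-term dependence rather than seasonality.
The dominant spike at lag 3 indicates a seasonal period of 3.

3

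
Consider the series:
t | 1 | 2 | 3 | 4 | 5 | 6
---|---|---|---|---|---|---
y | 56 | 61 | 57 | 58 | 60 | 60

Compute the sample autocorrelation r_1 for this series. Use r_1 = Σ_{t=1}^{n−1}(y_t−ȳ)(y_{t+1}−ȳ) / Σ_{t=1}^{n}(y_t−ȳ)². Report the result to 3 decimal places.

Mean ȳ = (56 + 61 + 57 + 58 + 60 + 60)/6 = 58.6667
Deviations from mean: -2.6667, 2.3333, -1.6667, -0.6667, 1.3333, 1.3333
Numerator Σ_{t=1}^{5}(y_t−ȳ)(y_{t+1}−ȳ) = -8.1111
Denominator Σ(y_t−ȳ)² = 19.3333
r_1 = -8.1111 / 19.3333 = -0.420

-0.420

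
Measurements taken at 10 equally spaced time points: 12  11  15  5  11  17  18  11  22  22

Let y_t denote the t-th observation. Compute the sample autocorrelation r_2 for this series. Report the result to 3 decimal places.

Mean ȳ = (12 + 11 + 15 + 5 + 11 + 17 + 18 + 11 + 22 + 22)/10 = 14.4000
Numerator Σ_{t=1}^{8}(y_t−ȳ)(y_{t+2}−ȳ) = -15.5200
Denominator Σ(y_t−ȳ)² = 264.4000
r_2 = -15.5200 / 264.4000 = -0.059

-0.059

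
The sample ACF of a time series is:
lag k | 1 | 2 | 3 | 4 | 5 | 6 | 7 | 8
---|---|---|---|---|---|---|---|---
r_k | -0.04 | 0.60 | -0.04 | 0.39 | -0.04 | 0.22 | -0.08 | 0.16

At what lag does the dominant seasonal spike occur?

2

The largest autocorrelation is r_2 = 0.60, with weaker echoes at lags 4 (0.39), 6 (0.22) and 8 (0.16); the remaining lags stay at or below -0.04.
The dominant spike at lag 2 indicates a seasonal period of 2.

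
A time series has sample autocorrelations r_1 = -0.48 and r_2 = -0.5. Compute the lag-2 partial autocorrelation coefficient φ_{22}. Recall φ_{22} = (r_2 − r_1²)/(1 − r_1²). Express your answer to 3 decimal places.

φ_{22} = (r_2 − r_1²) / (1 − r_1²)
r_1² = (-0.48)² = 0.2304
Numerator = -0.5 − 0.2304 = -0.7304; denominator = 1 − 0.2304 = 0.7696
φ_{22} = -0.7304 / 0.7696 = -0.949

-0.949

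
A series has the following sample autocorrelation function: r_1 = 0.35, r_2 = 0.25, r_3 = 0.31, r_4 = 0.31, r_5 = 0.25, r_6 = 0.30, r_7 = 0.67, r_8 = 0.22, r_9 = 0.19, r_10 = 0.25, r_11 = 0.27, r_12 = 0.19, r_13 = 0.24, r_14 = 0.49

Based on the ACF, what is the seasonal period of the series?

The largest autocorrelation is r_7 = 0.67, with a weaker echo at lag 14 (0.49); the remaining lags stay at or below 0.35. The elevated value at lag 1 (0.35), dropping to 0.25 at lag 2, reflects decaying short-term dependence rather than seasonality.
The dominant spike at lag 7 indicates a seasonal period of 7.

7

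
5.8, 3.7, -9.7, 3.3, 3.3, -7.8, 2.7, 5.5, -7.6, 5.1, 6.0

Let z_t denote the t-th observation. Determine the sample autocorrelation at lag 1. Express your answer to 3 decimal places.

-0.315

Mean z̄ = (5.8 + 3.7 − 9.7 + 3.3 + 3.3 − 7.8 + 2.7 + 5.5 − 7.6 + 5.1 + 6.0)/11 = 0.9364
Numerator Σ_{t=1}^{10}(z_t−z̄)(z_{t+1}−z̄) = -116.9322
Denominator Σ(z_t−z̄)² = 371.7055
r_1 = -116.9322 / 371.7055 = -0.315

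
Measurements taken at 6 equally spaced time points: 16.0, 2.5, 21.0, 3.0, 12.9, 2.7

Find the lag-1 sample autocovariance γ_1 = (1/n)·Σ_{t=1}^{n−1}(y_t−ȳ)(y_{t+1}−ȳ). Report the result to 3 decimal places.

Mean ȳ = (16.0 + 2.5 + 21.0 + 3.0 + 12.9 + 2.7)/6 = 9.6833
Deviations: 6.3167, -7.1833, 11.3167, -6.6833, 3.2167, -6.9833
Σ_{t=1}^{5}(y_t−ȳ)(y_{t+1}−ȳ) = -246.2603
γ_1 = -246.2603 / 6 = -41.043

-41.043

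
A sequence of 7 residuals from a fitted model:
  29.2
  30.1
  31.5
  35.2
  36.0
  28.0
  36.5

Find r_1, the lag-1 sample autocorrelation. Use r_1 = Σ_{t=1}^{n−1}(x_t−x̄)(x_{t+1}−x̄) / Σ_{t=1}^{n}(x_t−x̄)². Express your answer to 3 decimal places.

-0.231

Mean x̄ = (29.2 + 30.1 + 31.5 + 35.2 + 36.0 + 28.0 + 36.5)/7 = 32.3571
Numerator Σ_{t=1}^{6}(x_t−x̄)(x_{t+1}−x̄) = -16.9433
Denominator Σ(x_t−x̄)² = 73.2971
r_1 = -16.9433 / 73.2971 = -0.231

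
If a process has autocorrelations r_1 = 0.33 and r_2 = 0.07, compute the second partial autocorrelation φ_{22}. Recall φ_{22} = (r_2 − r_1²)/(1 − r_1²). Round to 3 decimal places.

φ_{22} = (r_2 − r_1²) / (1 − r_1²)
r_1² = (0.33)² = 0.1089
Numerator = 0.07 − 0.1089 = -0.0389; denominator = 1 − 0.1089 = 0.8911
φ_{22} = -0.0389 / 0.8911 = -0.044

-0.044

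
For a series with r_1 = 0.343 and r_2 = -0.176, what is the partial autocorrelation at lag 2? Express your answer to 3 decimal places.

-0.333

φ_{22} = (r_2 − r_1²) / (1 − r_1²)
r_1² = (0.343)² = 0.117649
Numerator = -0.176 − 0.1176 = -0.2936; denominator = 1 − 0.1176 = 0.8824
φ_{22} = -0.2936 / 0.8824 = -0.333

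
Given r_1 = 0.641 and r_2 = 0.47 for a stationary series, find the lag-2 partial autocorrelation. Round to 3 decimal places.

φ_{22} = (r_2 − r_1²) / (1 − r_1²)
r_1² = (0.641)² = 0.410881
Numerator = 0.47 − 0.4109 = 0.0591; denominator = 1 − 0.4109 = 0.5891
φ_{22} = 0.0591 / 0.5891 = 0.100

0.100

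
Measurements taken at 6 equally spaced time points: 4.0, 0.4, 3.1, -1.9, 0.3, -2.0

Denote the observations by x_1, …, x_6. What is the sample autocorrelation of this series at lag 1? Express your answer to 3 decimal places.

-0.190

Mean x̄ = (4.0 + 0.4 + 3.1 − 1.9 + 0.3 − 2.0)/6 = 0.6500
Deviations from mean: 3.3500, -0.2500, 2.4500, -2.5500, -0.3500, -2.6500
Numerator Σ_{t=1}^{5}(x_t−x̄)(x_{t+1}−x̄) = -5.8775
Denominator Σ(x_t−x̄)² = 30.9350
r_1 = -5.8775 / 30.9350 = -0.190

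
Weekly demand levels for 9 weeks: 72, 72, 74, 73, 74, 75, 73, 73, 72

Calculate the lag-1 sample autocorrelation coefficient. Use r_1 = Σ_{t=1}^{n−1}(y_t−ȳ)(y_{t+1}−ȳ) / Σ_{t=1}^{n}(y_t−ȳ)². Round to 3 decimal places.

0.186

Mean ȳ = (72 + 72 + 74 + 73 + 74 + 75 + 73 + 73 + 72)/9 = 73.1111
Numerator Σ_{t=1}^{8}(y_t−ȳ)(y_{t+1}−ȳ) = 1.6543
Denominator Σ(y_t−ȳ)² = 8.8889
r_1 = 1.6543 / 8.8889 = 0.186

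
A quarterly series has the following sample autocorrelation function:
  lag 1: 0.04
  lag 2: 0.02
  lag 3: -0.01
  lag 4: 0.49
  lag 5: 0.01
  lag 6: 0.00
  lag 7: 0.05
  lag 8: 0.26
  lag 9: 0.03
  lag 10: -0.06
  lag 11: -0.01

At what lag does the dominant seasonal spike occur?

The largest autocorrelation is r_4 = 0.49, with a weaker echo at lag 8 (0.26); the remaining lags stay at or below 0.05.
The dominant spike at lag 4 indicates a seasonal period of 4.

4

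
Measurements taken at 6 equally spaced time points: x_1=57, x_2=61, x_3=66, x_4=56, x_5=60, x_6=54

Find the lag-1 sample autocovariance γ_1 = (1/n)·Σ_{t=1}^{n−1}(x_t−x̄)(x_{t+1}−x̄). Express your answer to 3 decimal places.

-3.167

Mean x̄ = (57 + 61 + 66 + 56 + 60 + 54)/6 = 59.0000
Σ_{t=1}^{5}(x_t−x̄)(x_{t+1}−x̄) = -19.0000
γ_1 = -19.0000 / 6 = -3.167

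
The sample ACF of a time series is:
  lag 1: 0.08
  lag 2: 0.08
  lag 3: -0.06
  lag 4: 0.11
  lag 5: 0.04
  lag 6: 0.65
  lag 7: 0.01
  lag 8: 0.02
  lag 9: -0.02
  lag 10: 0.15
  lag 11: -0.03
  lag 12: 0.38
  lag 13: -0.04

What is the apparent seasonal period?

The largest autocorrelation is r_6 = 0.65, with a weaker echo at lag 12 (0.38); the remaining lags stay at or below 0.15.
The dominant spike at lag 6 indicates a seasonal period of 6.

6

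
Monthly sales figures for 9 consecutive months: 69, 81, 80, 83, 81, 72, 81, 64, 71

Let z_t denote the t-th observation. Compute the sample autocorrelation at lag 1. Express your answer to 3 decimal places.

0.027

Mean z̄ = (69 + 81 + 80 + 83 + 81 + 72 + 81 + 64 + 71)/9 = 75.7778
Numerator Σ_{t=1}^{8}(z_t−z̄)(z_{t+1}−z̄) = 10.1728
Denominator Σ(z_t−z̄)² = 373.5556
r_1 = 10.1728 / 373.5556 = 0.027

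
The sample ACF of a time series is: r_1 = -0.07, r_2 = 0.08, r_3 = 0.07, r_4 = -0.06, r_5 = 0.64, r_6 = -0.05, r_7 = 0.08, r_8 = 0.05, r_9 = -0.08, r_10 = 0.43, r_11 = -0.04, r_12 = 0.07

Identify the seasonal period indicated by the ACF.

The largest autocorrelation is r_5 = 0.64, with a weaker echo at lag 10 (0.43); the remaining lags stay at or below 0.08.
The dominant spike at lag 5 indicates a seasonal period of 5.

5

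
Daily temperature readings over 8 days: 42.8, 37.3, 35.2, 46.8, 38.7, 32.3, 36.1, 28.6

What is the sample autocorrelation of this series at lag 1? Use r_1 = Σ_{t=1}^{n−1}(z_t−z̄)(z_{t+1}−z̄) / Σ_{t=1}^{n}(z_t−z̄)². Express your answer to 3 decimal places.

Mean z̄ = (42.8 + 37.3 + 35.2 + 46.8 + 38.7 + 32.3 + 36.1 + 28.6)/8 = 37.2250
Deviations from mean: 5.5750, 0.0750, -2.0250, 9.5750, 1.4750, -4.9250, -1.1250, -8.6250
Σ(z_t−z̄)(z_{t+1}−z̄) = (0.4181) + (-0.1519) + (-19.3894) + (14.1231) + (-7.2644) + (5.5406) + (9.7031) = 2.9794
Denominator Σ(z_t−z̄)² = 228.9550
r_1 = 2.9794 / 228.9550 = 0.013

0.013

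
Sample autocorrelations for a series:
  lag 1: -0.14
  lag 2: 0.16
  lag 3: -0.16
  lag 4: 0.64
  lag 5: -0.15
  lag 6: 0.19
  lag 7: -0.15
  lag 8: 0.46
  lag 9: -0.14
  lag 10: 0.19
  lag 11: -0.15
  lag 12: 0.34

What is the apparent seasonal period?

The largest autocorrelation is r_4 = 0.64, with weaker echoes at lags 8 (0.46) and 12 (0.34); the remaining lags stay at or below 0.19.
The dominant spike at lag 4 indicates a seasonal period of 4.

4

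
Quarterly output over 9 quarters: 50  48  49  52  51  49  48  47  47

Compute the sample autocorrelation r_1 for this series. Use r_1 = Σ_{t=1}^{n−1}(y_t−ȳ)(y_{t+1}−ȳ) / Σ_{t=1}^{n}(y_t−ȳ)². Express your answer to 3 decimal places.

0.458

Mean ȳ = (50 + 48 + 49 + 52 + 51 + 49 + 48 + 47 + 47)/9 = 49.0000
Numerator Σ_{t=1}^{8}(y_t−ȳ)(y_{t+1}−ȳ) = 11.0000
Denominator Σ(y_t−ȳ)² = 24.0000
r_1 = 11.0000 / 24.0000 = 0.458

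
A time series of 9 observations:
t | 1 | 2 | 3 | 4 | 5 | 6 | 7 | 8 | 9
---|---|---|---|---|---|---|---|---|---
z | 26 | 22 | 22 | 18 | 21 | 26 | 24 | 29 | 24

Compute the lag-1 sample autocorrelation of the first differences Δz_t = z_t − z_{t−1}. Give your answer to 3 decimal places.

-0.337

First differences Δz: -4, 0, -4, 3, 5, -2, 5, -5
Mean of differences = -0.2500
Numerator Σ(Δz_t−Δz̄)(Δz_{t+1}−Δz̄) = -40.3125
Denominator Σ(Δz_t−Δz̄)² = 119.5000
r_1(Δz) = -40.3125 / 119.5000 = -0.337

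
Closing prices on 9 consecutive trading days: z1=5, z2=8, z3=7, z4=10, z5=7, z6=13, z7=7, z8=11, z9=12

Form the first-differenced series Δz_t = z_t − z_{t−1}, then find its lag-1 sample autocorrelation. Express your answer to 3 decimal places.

-0.833

First differences Δz: 3, -1, 3, -3, 6, -6, 4, 1
Mean of differences = 0.8750
Numerator Σ(Δz_t−Δz̄)(Δz_{t+1}−Δz̄) = -92.3906
Denominator Σ(Δz_t−Δz̄)² = 110.8750
r_1(Δz) = -92.3906 / 110.8750 = -0.833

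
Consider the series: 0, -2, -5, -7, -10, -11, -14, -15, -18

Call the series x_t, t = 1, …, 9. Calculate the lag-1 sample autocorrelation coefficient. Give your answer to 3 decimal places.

Mean x̄ = (0 − 2 − 5 − 7 − 10 − 11 − 14 − 15 − 18)/9 = -9.1111
Numerator Σ_{t=1}^{8}(x_t−x̄)(x_{t+1}−x̄) = 192.8765
Denominator Σ(x_t−x̄)² = 296.8889
r_1 = 192.8765 / 296.8889 = 0.650

0.650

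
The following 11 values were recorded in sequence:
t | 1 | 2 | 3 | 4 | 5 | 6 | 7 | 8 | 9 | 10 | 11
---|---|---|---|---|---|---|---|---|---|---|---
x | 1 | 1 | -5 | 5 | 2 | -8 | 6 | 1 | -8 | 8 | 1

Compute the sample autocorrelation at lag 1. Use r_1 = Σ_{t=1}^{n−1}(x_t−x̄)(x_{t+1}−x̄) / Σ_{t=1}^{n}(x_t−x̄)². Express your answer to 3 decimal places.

-0.499

Mean x̄ = (1 + 1 − 5 + 5 + 2 − 8 + 6 + 1 − 8 + 8 + 1)/11 = 0.3636
Numerator Σ_{t=1}^{10}(x_t−x̄)(x_{t+1}−x̄) = -141.8595
Denominator Σ(x_t−x̄)² = 284.5455
r_1 = -141.8595 / 284.5455 = -0.499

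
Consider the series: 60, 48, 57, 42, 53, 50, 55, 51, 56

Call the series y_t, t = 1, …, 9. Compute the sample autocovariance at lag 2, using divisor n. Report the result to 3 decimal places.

13.660

Mean ȳ = (60 + 48 + 57 + 42 + 53 + 50 + 55 + 51 + 56)/9 = 52.4444
Σ_{t=1}^{7}(y_t−ȳ)(y_{t+2}−ȳ) = 122.9383
γ_2 = 122.9383 / 9 = 13.660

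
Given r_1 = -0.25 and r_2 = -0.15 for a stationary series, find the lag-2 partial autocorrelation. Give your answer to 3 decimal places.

φ_{22} = (r_2 − r_1²) / (1 − r_1²)
r_1² = (-0.25)² = 0.0625
Numerator = -0.15 − 0.0625 = -0.2125; denominator = 1 − 0.0625 = 0.9375
φ_{22} = -0.2125 / 0.9375 = -0.227

-0.227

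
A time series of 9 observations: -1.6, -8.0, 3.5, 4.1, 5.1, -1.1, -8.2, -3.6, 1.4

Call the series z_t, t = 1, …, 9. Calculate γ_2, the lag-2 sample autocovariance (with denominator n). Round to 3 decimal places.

-8.108

Mean z̄ = (-1.6 − 8.0 + 3.5 + 4.1 + 5.1 − 1.1 − 8.2 − 3.6 + 1.4)/9 = -0.9333
Σ_{t=1}^{7}(z_t−z̄)(z_{t+2}−z̄) = -72.9689
γ_2 = -72.9689 / 9 = -8.108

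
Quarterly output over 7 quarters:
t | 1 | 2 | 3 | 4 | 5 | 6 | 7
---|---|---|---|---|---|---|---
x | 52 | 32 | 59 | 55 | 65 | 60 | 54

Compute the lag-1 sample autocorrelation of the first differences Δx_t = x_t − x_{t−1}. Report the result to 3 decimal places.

First differences Δx: -20, 27, -4, 10, -5, -6
Mean of differences = 0.3333
Numerator Σ(Δx_t−Δx̄)(Δx_{t+1}−Δx̄) = -717.4444
Denominator Σ(Δx_t−Δx̄)² = 1305.3333
r_1(Δx) = -717.4444 / 1305.3333 = -0.550

-0.550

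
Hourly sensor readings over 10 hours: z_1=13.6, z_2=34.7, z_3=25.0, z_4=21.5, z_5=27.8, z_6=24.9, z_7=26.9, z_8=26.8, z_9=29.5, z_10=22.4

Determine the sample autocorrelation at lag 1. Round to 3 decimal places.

Mean z̄ = (13.6 + 34.7 + 25.0 + 21.5 + 27.8 + 24.9 + 26.9 + 26.8 + 29.5 + 22.4)/10 = 25.3100
Numerator Σ_{t=1}^{9}(z_t−z̄)(z_{t+1}−z̄) = -126.4271
Denominator Σ(z_t−z̄)² = 277.0490
r_1 = -126.4271 / 277.0490 = -0.456

-0.456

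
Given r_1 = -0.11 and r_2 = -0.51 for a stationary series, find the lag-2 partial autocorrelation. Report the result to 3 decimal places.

-0.528

φ_{22} = (r_2 − r_1²) / (1 − r_1²)
r_1² = (-0.11)² = 0.0121
Numerator = -0.51 − 0.0121 = -0.5221; denominator = 1 − 0.0121 = 0.9879
φ_{22} = -0.5221 / 0.9879 = -0.528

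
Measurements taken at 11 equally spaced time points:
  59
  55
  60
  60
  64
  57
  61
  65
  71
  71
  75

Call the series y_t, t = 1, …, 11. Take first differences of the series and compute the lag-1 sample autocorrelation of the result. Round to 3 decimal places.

-0.390

First differences Δy: -4, 5, 0, 4, -7, 4, 4, 6, 0, 4
Mean of differences = 1.6000
Numerator Σ(Δy_t−Δȳ)(Δy_{t+1}−Δȳ) = -64.1600
Denominator Σ(Δy_t−Δȳ)² = 164.4000
r_1(Δy) = -64.1600 / 164.4000 = -0.390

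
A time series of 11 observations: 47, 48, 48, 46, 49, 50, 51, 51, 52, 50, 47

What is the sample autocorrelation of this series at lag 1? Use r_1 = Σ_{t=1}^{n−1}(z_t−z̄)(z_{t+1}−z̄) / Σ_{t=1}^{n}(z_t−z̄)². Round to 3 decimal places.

0.500

Mean z̄ = (47 + 48 + 48 + 46 + 49 + 50 + 51 + 51 + 52 + 50 + 47)/11 = 49.0000
Numerator Σ_{t=1}^{10}(z_t−z̄)(z_{t+1}−z̄) = 19.0000
Denominator Σ(z_t−z̄)² = 38.0000
r_1 = 19.0000 / 38.0000 = 0.500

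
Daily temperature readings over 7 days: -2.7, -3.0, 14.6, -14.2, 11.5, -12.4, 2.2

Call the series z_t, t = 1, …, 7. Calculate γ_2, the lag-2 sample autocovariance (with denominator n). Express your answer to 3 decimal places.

Mean z̄ = (-2.7 − 3.0 + 14.6 − 14.2 + 11.5 − 12.4 + 2.2)/7 = -0.5714
Deviations: -2.1286, -2.4286, 15.1714, -13.6286, 12.0714, -11.8286, 2.7714
Σ_{t=1}^{5}(z_t−z̄)(z_{t+2}−z̄) = 378.6069
γ_2 = 378.6069 / 7 = 54.087

54.087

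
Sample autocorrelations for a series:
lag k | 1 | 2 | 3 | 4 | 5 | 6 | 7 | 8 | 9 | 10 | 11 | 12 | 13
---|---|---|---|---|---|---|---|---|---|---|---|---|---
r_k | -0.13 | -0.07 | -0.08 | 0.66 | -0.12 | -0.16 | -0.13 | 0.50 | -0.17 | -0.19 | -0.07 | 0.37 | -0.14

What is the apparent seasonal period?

The largest autocorrelation is r_4 = 0.66, with weaker echoes at lags 8 (0.50) and 12 (0.37); the remaining lags stay at or below -0.07.
The dominant spike at lag 4 indicates a seasonal period of 4.

4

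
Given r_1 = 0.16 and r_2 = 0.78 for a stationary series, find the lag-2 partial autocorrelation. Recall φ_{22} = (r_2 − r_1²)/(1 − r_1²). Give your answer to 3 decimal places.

φ_{22} = (r_2 − r_1²) / (1 − r_1²)
r_1² = (0.16)² = 0.0256
Numerator = 0.78 − 0.0256 = 0.7544; denominator = 1 − 0.0256 = 0.9744
φ_{22} = 0.7544 / 0.9744 = 0.774

0.774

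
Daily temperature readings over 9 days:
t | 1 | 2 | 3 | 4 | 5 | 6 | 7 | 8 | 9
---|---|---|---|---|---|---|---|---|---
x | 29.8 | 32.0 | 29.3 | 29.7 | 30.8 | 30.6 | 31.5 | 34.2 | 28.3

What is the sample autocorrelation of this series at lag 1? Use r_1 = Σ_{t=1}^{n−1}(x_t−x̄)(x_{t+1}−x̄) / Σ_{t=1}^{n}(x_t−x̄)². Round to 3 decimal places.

Mean x̄ = (29.8 + 32.0 + 29.3 + 29.7 + 30.8 + 30.6 + 31.5 + 34.2 + 28.3)/9 = 30.6889
Numerator Σ_{t=1}^{8}(x_t−x̄)(x_{t+1}−x̄) = -7.3446
Denominator Σ(x_t−x̄)² = 24.1289
r_1 = -7.3446 / 24.1289 = -0.304

-0.304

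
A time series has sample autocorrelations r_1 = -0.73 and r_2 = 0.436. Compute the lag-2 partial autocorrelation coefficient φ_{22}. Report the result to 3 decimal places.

-0.207

φ_{22} = (r_2 − r_1²) / (1 − r_1²)
r_1² = (-0.73)² = 0.5329
Numerator = 0.436 − 0.5329 = -0.0969; denominator = 1 − 0.5329 = 0.4671
φ_{22} = -0.0969 / 0.4671 = -0.207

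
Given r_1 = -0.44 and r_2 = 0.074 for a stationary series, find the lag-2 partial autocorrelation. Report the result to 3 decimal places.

-0.148

φ_{22} = (r_2 − r_1²) / (1 − r_1²)
r_1² = (-0.44)² = 0.1936
Numerator = 0.074 − 0.1936 = -0.1196; denominator = 1 − 0.1936 = 0.8064
φ_{22} = -0.1196 / 0.8064 = -0.148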